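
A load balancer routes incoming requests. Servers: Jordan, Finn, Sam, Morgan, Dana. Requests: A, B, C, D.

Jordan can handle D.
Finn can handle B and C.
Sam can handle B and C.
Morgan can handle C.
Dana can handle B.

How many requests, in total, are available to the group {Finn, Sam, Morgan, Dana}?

2

The union of neighbours of {Finn, Sam, Morgan, Dana} is {B, C}, which has 2 elements.
Since |N(S)| = 2 < |S| = 4, Hall's condition fails for this subset.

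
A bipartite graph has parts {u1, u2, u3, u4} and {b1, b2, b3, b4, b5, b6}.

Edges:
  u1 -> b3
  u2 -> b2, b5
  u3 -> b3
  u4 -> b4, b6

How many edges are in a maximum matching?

One maximum matching: u1-b3, u2-b5, u4-b6.
The set {u1, u3} has only 1 neighbour ({b3}), so by Hall's theorem at most 3 of the 4 left vertices can be matched.

3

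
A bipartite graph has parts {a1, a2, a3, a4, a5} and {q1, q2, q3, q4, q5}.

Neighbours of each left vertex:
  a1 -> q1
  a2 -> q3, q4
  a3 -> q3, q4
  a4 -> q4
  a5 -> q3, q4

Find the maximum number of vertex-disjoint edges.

3

For example, pair a1-q1, a2-q3, a3-q4.
The set {a2, a3, a4, a5} has only 2 neighbours ({q3, q4}), so by Hall's theorem at most 3 of the 5 left vertices can be matched.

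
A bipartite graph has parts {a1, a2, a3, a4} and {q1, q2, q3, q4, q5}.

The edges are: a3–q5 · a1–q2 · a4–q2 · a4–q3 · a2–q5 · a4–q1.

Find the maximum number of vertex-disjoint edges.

For example, pair a1–q2, a2–q5, a4–q3.
The set {a2, a3} has only 1 neighbour ({q5}), so by Hall's theorem at most 3 of the 4 left vertices can be matched.

3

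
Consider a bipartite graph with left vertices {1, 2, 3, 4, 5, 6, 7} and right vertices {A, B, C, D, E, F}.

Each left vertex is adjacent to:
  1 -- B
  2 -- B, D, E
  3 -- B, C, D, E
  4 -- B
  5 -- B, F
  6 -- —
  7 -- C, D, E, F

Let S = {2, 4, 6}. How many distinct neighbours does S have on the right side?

The union of neighbours of {2, 4, 6} is {B, D, E}, which has 3 elements.
Since |N(S)| = 3 ≥ |S| = 3, Hall's condition holds for this subset.

3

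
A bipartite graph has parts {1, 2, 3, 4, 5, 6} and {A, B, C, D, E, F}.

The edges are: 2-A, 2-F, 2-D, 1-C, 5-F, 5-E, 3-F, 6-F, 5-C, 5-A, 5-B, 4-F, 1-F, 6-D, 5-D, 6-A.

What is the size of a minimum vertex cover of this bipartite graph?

5

The 5 edges 1–C, 2–A, 3–F, 5–E, 6–D form a matching, so any vertex cover needs at least 5 vertices (one per matched edge).
Conversely {1, 2, 5, 6, F} meets every edge and has exactly 5 vertices, so 5 is optimal.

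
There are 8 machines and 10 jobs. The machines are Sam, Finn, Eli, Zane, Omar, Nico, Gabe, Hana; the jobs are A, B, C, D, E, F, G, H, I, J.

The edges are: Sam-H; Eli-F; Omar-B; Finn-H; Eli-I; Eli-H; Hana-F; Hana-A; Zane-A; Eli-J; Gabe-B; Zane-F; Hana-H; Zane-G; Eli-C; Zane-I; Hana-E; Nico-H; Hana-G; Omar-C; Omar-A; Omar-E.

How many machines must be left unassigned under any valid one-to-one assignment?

A valid assignment of size 6: Sam–H, Eli–J, Zane–I, Omar–E, Gabe–B, Hana–G.
The set {Sam, Finn, Nico} has only 1 neighbour ({H}), so by Hall's theorem at most 6 of the 8 machines can be matched.
That matches 6 of the 8, leaving 2 unmatched; no matching can do better.

2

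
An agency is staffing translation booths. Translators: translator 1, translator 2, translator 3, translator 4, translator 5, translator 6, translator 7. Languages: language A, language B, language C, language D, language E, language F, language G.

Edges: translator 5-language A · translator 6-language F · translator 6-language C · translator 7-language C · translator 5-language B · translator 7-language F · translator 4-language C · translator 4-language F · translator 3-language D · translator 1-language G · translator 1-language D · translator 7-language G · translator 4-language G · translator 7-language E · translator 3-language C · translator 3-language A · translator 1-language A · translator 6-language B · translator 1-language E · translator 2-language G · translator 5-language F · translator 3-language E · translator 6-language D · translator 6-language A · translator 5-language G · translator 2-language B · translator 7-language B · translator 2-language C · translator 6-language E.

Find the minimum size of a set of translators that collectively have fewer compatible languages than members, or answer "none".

none

A matching saturating every translator exists, for instance translator 1→language E, translator 2→language G, translator 3→language A, translator 4→language C, translator 5→language B, translator 6→language D, translator 7→language F.
By Hall's marriage theorem, this means |N(S)| ≥ |S| for every subset S, so no violating subset exists.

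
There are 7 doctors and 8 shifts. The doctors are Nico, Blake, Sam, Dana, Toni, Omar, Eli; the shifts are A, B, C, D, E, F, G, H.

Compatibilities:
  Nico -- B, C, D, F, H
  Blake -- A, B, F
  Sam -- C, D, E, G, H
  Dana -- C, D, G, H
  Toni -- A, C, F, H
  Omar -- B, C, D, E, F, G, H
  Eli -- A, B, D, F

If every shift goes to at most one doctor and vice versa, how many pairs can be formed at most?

7

One maximum matching: Nico→D, Blake→F, Sam→H, Dana→G, Toni→C, Omar→E, Eli→B.
This saturates every doctor, so 7 is the maximum.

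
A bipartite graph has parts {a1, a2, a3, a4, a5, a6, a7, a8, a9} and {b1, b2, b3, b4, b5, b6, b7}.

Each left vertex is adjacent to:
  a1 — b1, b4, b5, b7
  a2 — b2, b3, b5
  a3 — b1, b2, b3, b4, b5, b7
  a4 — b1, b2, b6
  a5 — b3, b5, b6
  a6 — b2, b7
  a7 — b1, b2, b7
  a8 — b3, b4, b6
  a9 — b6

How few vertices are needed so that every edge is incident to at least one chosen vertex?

7

A maximum matching has 7 edges (e.g. a1–b4, a2–b3, a3–b5, a4–b1, a5–b6, a6–b2, a7–b7).
By König's theorem the minimum vertex cover has the same size. One such cover is {b1, b2, b3, b4, b5, b6, b7}.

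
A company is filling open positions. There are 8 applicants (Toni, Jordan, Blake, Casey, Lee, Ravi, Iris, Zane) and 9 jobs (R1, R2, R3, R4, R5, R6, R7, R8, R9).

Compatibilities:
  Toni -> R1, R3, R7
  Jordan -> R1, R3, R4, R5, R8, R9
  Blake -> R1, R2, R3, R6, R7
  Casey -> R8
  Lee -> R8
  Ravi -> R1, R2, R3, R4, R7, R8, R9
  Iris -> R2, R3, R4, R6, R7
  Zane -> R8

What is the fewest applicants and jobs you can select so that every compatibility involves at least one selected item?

{Toni, Jordan, Blake, Ravi, Iris, R8} is a vertex cover of size 6: every edge has an endpoint in this set.
No smaller cover exists because Toni–R7, Jordan–R9, Blake–R3, Casey–R8, Ravi–R2, Iris–R6 is a matching of size 6, and a cover must include an endpoint of each of these disjoint edges (König's theorem).

6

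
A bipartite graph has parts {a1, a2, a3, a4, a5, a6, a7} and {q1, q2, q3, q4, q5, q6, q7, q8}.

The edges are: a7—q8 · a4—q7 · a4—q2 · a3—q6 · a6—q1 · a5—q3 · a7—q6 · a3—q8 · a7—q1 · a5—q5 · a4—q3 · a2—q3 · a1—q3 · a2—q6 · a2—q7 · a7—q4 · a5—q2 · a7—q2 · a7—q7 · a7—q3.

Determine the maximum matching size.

7

One maximum matching: a1–q3, a2–q7, a3–q8, a4–q2, a5–q5, a6–q1, a7–q6.
All 7 left vertices are matched, so no larger matching exists.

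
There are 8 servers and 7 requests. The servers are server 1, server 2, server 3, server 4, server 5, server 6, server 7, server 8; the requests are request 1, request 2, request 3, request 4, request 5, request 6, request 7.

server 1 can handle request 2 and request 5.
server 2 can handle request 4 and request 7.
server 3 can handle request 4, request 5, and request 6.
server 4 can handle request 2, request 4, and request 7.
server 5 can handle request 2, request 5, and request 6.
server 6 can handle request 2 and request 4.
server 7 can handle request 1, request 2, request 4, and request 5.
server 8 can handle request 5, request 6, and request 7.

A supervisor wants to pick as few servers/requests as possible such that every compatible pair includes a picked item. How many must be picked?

6

A maximum matching has 6 edges (e.g. server 1–request 2, server 2–request 4, server 3–request 5, server 4–request 7, server 5–request 6, server 7–request 1).
By König's theorem the minimum vertex cover has the same size. One such cover is {server 7, request 2, request 4, request 5, request 6, request 7}.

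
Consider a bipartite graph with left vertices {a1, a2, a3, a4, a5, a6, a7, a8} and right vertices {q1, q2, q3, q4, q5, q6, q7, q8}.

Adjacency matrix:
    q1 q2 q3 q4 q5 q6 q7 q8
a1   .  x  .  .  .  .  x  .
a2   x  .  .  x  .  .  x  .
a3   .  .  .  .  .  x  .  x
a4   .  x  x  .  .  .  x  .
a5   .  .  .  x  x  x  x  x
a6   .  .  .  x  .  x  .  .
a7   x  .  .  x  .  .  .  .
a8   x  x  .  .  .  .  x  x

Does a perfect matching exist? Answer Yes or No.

For example, pair a1→q2, a2→q7, a3→q6, a4→q3, a5→q5, a6→q4, a7→q1, a8→q8.
All 8 left vertices are covered.

Yes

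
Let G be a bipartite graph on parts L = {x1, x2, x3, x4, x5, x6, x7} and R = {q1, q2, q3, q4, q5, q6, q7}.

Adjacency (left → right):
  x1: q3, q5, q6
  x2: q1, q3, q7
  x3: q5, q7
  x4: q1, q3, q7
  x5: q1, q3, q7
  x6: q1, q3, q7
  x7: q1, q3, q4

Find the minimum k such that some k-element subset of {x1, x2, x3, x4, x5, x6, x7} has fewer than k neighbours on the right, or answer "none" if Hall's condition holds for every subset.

Take S = {x2, x4, x5, x6}. Its neighbourhood is {q1, q3, q7}, so |N(S)| = 3 < |S| = 4.
Every subset of size less than 4 has at least as many neighbours as members, so 4 is the minimum.

4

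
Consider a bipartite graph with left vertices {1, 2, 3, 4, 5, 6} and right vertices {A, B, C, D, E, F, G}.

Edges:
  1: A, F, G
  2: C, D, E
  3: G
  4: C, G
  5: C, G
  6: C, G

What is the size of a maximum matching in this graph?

4

For example, pair 1–F, 2–E, 3–G, 4–C.
The set {3, 4, 5, 6} has only 2 neighbours ({C, G}), so by Hall's theorem at most 4 of the 6 left vertices can be matched.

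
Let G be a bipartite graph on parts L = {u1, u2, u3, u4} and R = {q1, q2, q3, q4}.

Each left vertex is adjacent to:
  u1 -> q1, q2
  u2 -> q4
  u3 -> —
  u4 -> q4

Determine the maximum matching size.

One maximum matching: u1–q2, u2–q4.
The set {u2, u3, u4} has only 1 neighbour ({q4}), so by Hall's theorem at most 2 of the 4 left vertices can be matched.

2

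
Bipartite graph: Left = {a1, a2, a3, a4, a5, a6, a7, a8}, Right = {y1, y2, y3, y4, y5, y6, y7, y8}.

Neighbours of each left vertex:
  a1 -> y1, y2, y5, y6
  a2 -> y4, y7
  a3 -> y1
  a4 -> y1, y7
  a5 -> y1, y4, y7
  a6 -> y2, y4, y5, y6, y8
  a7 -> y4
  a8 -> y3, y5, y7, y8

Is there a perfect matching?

No

The set {a2, a3, a4, a5, a7} has only 3 neighbours ({y1, y4, y7}), so by Hall's theorem at most 6 of the 8 left vertices can be matched.
Hence no matching covers every left vertex.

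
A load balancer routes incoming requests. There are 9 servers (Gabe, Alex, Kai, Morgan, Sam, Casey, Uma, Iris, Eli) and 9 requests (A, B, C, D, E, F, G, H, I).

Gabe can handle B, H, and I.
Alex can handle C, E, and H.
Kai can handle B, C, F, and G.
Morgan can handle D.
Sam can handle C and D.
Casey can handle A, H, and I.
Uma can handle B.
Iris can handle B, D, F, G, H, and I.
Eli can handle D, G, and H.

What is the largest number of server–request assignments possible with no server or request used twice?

9

For example, pair Gabe→I, Alex→E, Kai→F, Morgan→D, Sam→C, Casey→A, Uma→B, Iris→H, Eli→G.
This saturates every server, so 9 is the maximum.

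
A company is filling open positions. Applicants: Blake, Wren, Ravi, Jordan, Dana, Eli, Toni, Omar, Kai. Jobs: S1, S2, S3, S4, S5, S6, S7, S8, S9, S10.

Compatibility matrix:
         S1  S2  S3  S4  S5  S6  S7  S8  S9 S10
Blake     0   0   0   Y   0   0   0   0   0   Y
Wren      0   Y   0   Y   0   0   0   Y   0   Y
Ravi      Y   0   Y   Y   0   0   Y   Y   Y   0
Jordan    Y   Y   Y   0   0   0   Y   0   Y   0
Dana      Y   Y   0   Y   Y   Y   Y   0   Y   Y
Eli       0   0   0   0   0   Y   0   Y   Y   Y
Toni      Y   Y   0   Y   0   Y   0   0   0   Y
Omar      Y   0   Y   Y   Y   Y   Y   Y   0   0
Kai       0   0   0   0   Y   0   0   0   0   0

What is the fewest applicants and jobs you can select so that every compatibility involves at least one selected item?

9

{Blake, Wren, Ravi, Jordan, Dana, Eli, Toni, Omar, Kai} is a vertex cover of size 9: every edge has an endpoint in this set.
No smaller cover exists because Blake–S4, Wren–S8, Ravi–S9, Jordan–S3, Dana–S2, Eli–S10, Toni–S6, Omar–S7, Kai–S5 is a matching of size 9, and a cover must include an endpoint of each of these disjoint edges (König's theorem).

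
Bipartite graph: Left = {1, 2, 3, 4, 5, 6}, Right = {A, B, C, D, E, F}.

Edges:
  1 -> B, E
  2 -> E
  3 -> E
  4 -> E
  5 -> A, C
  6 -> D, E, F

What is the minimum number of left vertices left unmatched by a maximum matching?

2

One maximum matching: 1-B, 2-E, 5-C, 6-D.
The set {2, 3, 4} has only 1 neighbour ({E}), so by Hall's theorem at most 4 of the 6 left vertices can be matched.
That matches 4 of the 6, leaving 2 unmatched; no matching can do better.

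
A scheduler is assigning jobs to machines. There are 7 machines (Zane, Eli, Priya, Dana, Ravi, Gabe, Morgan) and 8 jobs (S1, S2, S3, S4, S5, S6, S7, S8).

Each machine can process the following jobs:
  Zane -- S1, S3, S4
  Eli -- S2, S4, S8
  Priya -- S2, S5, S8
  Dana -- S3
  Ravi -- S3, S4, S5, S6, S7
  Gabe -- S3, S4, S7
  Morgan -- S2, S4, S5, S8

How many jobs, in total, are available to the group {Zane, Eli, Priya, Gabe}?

The union of neighbours of {Zane, Eli, Priya, Gabe} is {S1, S2, S3, S4, S5, S7, S8}, which has 7 elements.
Since |N(S)| = 7 ≥ |S| = 4, Hall's condition holds for this subset.

7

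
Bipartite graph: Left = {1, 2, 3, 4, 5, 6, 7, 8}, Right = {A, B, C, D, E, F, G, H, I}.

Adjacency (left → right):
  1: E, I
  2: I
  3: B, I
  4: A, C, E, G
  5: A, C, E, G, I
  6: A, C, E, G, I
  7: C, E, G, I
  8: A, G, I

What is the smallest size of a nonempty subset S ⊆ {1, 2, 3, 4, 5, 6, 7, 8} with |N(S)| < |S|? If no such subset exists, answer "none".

6

Take S = {1, 2, 4, 5, 6, 7}. Its neighbourhood is {A, C, E, G, I}, so |N(S)| = 5 < |S| = 6.
Every subset of size less than 6 has at least as many neighbours as members, so 6 is the minimum.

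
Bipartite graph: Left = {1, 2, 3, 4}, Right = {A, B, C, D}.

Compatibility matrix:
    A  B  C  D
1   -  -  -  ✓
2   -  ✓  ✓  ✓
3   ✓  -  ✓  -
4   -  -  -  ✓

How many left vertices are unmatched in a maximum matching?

1

A valid assignment of size 3: 1–D, 2–B, 3–C.
The set {1, 4} has only 1 neighbour ({D}), so by Hall's theorem at most 3 of the 4 left vertices can be matched.
That matches 3 of the 4, leaving 1 unmatched; no matching can do better.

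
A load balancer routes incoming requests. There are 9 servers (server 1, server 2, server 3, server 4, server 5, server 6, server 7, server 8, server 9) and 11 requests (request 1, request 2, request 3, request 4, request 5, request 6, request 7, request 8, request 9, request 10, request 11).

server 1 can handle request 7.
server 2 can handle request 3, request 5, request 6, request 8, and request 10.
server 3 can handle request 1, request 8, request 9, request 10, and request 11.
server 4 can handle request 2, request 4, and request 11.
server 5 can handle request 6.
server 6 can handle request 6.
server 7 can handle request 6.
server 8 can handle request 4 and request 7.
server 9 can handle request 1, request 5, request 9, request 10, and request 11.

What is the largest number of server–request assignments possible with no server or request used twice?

7

One maximum matching: server 1→request 7, server 2→request 5, server 3→request 10, server 4→request 11, server 5→request 6, server 8→request 4, server 9→request 9.
The set {server 5, server 6, server 7} has only 1 neighbour ({request 6}), so by Hall's theorem at most 7 of the 9 servers can be matched.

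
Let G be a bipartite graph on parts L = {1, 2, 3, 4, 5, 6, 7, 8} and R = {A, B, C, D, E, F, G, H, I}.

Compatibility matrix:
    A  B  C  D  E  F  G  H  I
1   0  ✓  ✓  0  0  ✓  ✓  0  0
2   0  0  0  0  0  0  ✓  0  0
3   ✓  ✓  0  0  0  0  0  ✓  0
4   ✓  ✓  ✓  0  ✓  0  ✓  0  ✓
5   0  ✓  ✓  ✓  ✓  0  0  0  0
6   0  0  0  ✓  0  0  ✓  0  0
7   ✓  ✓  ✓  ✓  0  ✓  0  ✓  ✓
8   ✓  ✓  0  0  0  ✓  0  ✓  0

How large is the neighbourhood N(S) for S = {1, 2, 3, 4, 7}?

9

The union of neighbours of {1, 2, 3, 4, 7} is {A, B, C, D, E, F, G, H, I}, which has 9 elements.
Since |N(S)| = 9 ≥ |S| = 5, Hall's condition holds for this subset.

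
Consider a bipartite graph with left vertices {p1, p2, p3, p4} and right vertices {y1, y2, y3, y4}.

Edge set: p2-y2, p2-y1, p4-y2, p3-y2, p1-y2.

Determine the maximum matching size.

For example, pair p1–y2, p2–y1.
The set {p1, p3, p4} has only 1 neighbour ({y2}), so by Hall's theorem at most 2 of the 4 left vertices can be matched.

2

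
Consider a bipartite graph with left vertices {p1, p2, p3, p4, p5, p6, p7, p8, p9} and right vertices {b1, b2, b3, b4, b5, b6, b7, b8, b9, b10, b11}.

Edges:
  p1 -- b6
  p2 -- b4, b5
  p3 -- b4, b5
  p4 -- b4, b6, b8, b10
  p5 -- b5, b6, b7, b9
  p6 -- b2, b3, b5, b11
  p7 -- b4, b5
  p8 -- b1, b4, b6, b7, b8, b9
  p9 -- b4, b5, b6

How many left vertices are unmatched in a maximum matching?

2

One maximum matching: p1→b6, p2→b4, p3→b5, p4→b8, p5→b9, p6→b3, p8→b7.
The set {p1, p2, p3, p7, p9} has only 3 neighbours ({b4, b5, b6}), so by Hall's theorem at most 7 of the 9 left vertices can be matched.
That matches 7 of the 9, leaving 2 unmatched; no matching can do better.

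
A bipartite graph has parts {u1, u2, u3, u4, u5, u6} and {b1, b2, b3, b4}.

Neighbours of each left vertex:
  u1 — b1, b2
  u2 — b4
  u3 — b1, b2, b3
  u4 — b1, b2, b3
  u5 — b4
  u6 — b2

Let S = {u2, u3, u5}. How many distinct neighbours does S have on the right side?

The union of neighbours of {u2, u3, u5} is {b1, b2, b3, b4}, which has 4 elements.
Since |N(S)| = 4 ≥ |S| = 3, Hall's condition holds for this subset.

4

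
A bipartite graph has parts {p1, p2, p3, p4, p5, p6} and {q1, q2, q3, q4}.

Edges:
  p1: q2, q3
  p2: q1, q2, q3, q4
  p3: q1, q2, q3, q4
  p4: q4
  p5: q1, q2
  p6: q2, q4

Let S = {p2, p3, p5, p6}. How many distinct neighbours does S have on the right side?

4

The union of neighbours of {p2, p3, p5, p6} is {q1, q2, q3, q4}, which has 4 elements.
Since |N(S)| = 4 ≥ |S| = 4, Hall's condition holds for this subset.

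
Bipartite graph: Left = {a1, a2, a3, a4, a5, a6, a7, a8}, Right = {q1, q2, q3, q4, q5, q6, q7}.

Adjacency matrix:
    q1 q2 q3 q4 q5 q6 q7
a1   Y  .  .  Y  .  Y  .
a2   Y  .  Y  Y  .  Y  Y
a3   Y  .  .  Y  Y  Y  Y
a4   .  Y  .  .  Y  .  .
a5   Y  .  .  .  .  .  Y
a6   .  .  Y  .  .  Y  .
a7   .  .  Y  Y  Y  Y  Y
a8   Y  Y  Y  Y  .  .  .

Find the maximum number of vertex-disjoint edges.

A valid assignment of size 7: a1→q1, a2→q4, a3→q5, a4→q2, a5→q7, a6→q3, a7→q6.
The set {a1, a2, a3, a4, a5, a6, a7, a8} has only 7 neighbours ({q1, q2, q3, q4, q5, q6, q7}), so by Hall's theorem at most 7 of the 8 left vertices can be matched.

7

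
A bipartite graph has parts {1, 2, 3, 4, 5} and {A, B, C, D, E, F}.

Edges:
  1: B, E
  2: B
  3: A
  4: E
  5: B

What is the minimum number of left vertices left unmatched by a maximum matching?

One maximum matching: 1–E, 2–B, 3–A.
The set {1, 2, 4, 5} has only 2 neighbours ({B, E}), so by Hall's theorem at most 3 of the 5 left vertices can be matched.
That matches 3 of the 5, leaving 2 unmatched; no matching can do better.

2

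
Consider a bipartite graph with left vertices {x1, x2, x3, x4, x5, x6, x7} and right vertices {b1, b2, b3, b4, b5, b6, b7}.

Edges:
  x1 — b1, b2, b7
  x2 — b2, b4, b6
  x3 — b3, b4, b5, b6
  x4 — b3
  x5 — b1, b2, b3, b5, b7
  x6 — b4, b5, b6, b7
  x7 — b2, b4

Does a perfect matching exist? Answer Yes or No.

One maximum matching: x1→b2, x2→b6, x3→b5, x4→b3, x5→b1, x6→b7, x7→b4.
Every left vertex is matched, so this is a perfect matching.

Yes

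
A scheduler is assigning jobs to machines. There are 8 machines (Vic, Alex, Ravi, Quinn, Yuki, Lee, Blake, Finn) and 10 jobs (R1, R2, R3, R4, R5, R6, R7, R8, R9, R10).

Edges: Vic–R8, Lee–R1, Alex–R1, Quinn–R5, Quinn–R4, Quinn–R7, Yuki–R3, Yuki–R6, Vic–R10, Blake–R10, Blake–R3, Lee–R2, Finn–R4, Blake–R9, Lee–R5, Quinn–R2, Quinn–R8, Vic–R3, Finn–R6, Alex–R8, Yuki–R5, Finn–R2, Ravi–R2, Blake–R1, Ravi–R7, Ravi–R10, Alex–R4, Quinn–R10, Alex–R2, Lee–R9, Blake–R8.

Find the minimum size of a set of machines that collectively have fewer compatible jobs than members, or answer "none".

none

A matching saturating every machine exists, for instance Vic→R10, Alex→R8, Ravi→R7, Quinn→R2, Yuki→R6, Lee→R5, Blake→R9, Finn→R4.
By Hall's marriage theorem, this means |N(S)| ≥ |S| for every subset S, so no violating subset exists.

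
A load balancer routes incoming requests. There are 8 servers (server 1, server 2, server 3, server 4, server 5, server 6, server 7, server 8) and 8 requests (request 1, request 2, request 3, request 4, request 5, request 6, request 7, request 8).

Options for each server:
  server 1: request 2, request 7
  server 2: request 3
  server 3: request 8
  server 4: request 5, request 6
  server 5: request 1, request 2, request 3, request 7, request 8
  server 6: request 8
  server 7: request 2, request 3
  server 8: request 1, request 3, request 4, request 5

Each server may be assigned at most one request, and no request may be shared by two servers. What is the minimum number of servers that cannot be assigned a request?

A valid assignment of size 7: server 1→request 7, server 2→request 3, server 3→request 8, server 4→request 6, server 5→request 1, server 7→request 2, server 8→request 5.
The set {server 3, server 6} has only 1 neighbour ({request 8}), so by Hall's theorem at most 7 of the 8 servers can be matched.
That matches 7 of the 8, leaving 1 unmatched; no matching can do better.

1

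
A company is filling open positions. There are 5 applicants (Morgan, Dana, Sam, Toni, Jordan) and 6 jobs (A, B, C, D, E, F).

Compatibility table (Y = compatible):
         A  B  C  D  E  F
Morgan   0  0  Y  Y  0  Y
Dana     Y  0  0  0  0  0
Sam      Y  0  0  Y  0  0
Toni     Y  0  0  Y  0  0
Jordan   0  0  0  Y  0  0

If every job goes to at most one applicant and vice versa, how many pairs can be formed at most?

For example, pair Morgan–F, Dana–A, Sam–D.
The set {Dana, Sam, Toni, Jordan} has only 2 neighbours ({A, D}), so by Hall's theorem at most 3 of the 5 applicants can be matched.

3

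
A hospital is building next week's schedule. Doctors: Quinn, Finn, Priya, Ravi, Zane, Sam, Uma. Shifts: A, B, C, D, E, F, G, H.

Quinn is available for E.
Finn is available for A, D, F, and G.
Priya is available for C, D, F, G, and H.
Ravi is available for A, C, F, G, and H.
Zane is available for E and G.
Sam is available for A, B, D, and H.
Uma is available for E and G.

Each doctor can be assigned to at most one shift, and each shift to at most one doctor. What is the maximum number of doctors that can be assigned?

6

One maximum matching: Quinn→E, Finn→F, Priya→H, Ravi→A, Zane→G, Sam→B.
The set {Quinn, Zane, Uma} has only 2 neighbours ({E, G}), so by Hall's theorem at most 6 of the 7 doctors can be matched.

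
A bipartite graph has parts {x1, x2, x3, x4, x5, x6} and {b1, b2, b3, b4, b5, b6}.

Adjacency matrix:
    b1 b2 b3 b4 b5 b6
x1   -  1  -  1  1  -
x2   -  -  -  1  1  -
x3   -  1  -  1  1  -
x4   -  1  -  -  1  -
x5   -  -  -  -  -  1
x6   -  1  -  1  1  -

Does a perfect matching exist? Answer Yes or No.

The set {x1, x2, x3, x4, x6} has only 3 neighbours ({b2, b4, b5}), so by Hall's theorem at most 4 of the 6 left vertices can be matched.
Hence no matching covers every left vertex.

No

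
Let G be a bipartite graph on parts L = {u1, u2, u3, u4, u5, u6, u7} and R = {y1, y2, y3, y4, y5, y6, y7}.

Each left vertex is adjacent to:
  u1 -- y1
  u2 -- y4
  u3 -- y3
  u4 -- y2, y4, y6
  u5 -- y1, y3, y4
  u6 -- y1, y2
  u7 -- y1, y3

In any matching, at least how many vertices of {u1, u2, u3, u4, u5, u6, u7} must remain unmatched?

2

One maximum matching: u1→y1, u2→y4, u3→y3, u4→y6, u6→y2.
The set {u1, u2, u3, u5, u7} has only 3 neighbours ({y1, y3, y4}), so by Hall's theorem at most 5 of the 7 left vertices can be matched.
That matches 5 of the 7, leaving 2 unmatched; no matching can do better.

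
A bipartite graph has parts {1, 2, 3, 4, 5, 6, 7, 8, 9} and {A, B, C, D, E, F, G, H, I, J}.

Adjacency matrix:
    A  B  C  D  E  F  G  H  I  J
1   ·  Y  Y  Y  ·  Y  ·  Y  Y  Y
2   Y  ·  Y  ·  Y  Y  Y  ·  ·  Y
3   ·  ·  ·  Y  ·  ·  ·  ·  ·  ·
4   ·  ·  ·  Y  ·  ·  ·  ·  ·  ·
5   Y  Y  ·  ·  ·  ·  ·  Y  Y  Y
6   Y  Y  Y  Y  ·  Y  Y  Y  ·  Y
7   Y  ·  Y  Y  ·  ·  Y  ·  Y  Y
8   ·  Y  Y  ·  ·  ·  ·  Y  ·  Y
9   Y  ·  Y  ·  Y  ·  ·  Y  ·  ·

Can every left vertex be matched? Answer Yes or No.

No

The set {3, 4} has only 1 neighbour ({D}), so by Hall's theorem at most 8 of the 9 left vertices can be matched.
Hence no matching covers every left vertex.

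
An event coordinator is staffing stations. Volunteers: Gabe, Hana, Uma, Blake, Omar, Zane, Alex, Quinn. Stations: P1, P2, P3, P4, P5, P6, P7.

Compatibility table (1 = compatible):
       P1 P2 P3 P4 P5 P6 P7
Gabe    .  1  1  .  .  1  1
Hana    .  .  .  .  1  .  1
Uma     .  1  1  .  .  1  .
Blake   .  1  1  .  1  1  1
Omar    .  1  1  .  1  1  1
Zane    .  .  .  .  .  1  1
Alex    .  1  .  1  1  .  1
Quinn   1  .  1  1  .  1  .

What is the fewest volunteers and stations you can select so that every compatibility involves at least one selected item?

The 7 edges Gabe–P7, Hana–P5, Uma–P6, Blake–P2, Omar–P3, Alex–P4, Quinn–P1 form a matching, so any vertex cover needs at least 7 vertices (one per matched edge).
Conversely {Alex, Quinn, P2, P3, P5, P6, P7} meets every edge and has exactly 7 vertices, so 7 is optimal.

7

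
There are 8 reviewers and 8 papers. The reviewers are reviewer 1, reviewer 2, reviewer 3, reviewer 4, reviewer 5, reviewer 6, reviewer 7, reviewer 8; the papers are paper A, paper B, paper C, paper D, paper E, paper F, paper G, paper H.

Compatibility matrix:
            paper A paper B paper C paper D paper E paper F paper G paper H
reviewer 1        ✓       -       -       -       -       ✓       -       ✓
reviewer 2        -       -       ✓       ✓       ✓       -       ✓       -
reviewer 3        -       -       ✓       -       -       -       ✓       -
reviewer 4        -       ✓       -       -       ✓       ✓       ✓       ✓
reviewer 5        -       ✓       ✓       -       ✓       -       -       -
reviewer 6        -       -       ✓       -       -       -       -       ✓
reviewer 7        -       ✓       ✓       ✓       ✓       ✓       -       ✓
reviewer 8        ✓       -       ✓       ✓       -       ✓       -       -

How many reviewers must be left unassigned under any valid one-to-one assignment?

0

A valid assignment of size 8: reviewer 1–paper A, reviewer 2–paper G, reviewer 3–paper C, reviewer 4–paper B, reviewer 5–paper E, reviewer 6–paper H, reviewer 7–paper F, reviewer 8–paper D.
All 8 reviewers are matched, so no larger matching exists.
That matches 8 of the 8, leaving 0 unmatched; no matching can do better.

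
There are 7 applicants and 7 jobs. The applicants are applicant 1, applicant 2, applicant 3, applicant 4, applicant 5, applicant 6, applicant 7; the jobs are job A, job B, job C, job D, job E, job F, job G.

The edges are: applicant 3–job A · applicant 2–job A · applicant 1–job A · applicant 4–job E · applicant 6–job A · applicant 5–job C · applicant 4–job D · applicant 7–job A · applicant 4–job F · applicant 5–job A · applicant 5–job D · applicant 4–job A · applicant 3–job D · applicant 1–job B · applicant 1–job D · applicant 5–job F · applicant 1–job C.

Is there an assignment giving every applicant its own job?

No

The set {applicant 2, applicant 6, applicant 7} has only 1 neighbour ({job A}), so by Hall's theorem at most 5 of the 7 applicants can be matched.
Hence no matching covers every applicant.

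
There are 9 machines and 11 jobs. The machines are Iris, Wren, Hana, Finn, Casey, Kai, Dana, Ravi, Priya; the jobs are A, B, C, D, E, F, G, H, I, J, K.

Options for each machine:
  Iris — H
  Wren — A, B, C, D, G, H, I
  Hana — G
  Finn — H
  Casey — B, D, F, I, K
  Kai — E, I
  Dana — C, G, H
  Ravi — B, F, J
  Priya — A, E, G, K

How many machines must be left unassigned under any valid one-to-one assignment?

1

A valid assignment of size 8: Iris–H, Wren–A, Hana–G, Casey–K, Kai–I, Dana–C, Ravi–B, Priya–E.
The set {Iris, Finn} has only 1 neighbour ({H}), so by Hall's theorem at most 8 of the 9 machines can be matched.
That matches 8 of the 9, leaving 1 unmatched; no matching can do better.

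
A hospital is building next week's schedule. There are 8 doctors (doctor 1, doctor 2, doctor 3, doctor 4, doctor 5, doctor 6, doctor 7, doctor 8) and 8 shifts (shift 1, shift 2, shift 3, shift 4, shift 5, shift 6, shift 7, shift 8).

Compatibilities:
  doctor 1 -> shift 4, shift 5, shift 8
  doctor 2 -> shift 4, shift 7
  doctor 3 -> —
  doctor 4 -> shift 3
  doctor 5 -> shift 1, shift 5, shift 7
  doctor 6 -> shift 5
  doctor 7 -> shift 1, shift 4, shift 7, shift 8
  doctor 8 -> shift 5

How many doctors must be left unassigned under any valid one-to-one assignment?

One maximum matching: doctor 1→shift 4, doctor 2→shift 7, doctor 4→shift 3, doctor 5→shift 1, doctor 6→shift 5, doctor 7→shift 8.
The set {doctor 3, doctor 6, doctor 8} has only 1 neighbour ({shift 5}), so by Hall's theorem at most 6 of the 8 doctors can be matched.
That matches 6 of the 8, leaving 2 unmatched; no matching can do better.

2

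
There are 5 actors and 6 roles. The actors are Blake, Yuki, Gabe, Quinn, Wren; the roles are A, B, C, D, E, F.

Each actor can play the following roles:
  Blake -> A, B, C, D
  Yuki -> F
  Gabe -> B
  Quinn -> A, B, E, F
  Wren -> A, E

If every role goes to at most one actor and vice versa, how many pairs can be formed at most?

For example, pair Blake→C, Yuki→F, Gabe→B, Quinn→A, Wren→E.
All 5 actors are matched, so no larger matching exists.

5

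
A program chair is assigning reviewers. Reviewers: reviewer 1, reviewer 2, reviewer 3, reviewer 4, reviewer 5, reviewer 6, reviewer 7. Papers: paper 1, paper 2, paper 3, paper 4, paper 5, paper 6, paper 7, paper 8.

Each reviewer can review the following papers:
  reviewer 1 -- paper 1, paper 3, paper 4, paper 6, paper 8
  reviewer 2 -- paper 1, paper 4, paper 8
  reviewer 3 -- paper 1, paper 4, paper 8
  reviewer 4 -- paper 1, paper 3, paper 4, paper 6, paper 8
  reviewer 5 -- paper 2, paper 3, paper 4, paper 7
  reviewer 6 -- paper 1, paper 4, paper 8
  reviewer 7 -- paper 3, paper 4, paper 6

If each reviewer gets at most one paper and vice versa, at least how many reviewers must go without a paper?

A valid assignment of size 6: reviewer 1–paper 6, reviewer 2–paper 8, reviewer 3–paper 1, reviewer 4–paper 3, reviewer 5–paper 7, reviewer 6–paper 4.
The set {reviewer 1, reviewer 2, reviewer 3, reviewer 4, reviewer 6, reviewer 7} has only 5 neighbours ({paper 1, paper 3, paper 4, paper 6, paper 8}), so by Hall's theorem at most 6 of the 7 reviewers can be matched.
That matches 6 of the 7, leaving 1 unmatched; no matching can do better.

1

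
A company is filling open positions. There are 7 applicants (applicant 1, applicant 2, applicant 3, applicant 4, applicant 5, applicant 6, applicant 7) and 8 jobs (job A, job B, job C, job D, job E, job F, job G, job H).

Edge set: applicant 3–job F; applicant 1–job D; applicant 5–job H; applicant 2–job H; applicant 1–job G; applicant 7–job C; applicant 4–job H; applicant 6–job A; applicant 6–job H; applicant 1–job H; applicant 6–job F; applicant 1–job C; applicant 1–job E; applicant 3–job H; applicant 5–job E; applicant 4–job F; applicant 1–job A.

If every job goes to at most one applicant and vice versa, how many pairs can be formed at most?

A valid assignment of size 6: applicant 1–job D, applicant 2–job H, applicant 3–job F, applicant 5–job E, applicant 6–job A, applicant 7–job C.
The set {applicant 2, applicant 3, applicant 4} has only 2 neighbours ({job F, job H}), so by Hall's theorem at most 6 of the 7 applicants can be matched.

6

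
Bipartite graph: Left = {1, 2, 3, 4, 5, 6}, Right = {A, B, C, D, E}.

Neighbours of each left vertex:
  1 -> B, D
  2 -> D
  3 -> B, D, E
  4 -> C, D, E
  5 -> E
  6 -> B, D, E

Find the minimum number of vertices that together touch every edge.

4

A maximum matching has 4 edges (e.g. 1–B, 2–D, 3–E, 4–C).
By König's theorem the minimum vertex cover has the same size. One such cover is {4, B, D, E}.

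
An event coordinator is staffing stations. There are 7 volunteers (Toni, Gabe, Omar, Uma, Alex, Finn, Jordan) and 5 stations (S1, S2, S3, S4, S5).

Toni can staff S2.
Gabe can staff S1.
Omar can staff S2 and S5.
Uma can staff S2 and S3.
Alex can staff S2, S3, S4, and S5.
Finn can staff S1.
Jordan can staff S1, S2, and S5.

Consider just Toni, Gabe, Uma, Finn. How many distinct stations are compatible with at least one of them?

3

The union of neighbours of {Toni, Gabe, Uma, Finn} is {S1, S2, S3}, which has 3 elements.
Since |N(S)| = 3 < |S| = 4, Hall's condition fails for this subset.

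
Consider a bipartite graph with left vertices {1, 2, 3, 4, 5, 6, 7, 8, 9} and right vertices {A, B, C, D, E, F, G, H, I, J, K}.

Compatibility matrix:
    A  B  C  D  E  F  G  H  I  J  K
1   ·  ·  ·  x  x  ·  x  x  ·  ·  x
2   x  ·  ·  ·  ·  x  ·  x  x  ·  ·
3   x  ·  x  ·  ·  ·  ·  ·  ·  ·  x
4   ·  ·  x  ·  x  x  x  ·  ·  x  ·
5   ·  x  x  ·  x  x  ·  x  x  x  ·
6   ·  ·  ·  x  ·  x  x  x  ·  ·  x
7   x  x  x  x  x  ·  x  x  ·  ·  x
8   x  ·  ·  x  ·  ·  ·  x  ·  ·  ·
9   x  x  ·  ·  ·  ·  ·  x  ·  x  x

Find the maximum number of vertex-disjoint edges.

9

One maximum matching: 1→G, 2→I, 3→C, 4→F, 5→E, 6→K, 7→A, 8→D, 9→J.
All 9 left vertices are matched, so no larger matching exists.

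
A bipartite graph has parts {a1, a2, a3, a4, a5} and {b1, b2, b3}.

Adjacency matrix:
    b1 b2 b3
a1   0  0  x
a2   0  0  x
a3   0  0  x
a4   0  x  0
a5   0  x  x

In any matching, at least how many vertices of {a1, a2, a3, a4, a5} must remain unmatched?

A valid assignment of size 2: a1-b3, a4-b2.
The set {a1, a2, a3, a4, a5} has only 2 neighbours ({b2, b3}), so by Hall's theorem at most 2 of the 5 left vertices can be matched.
That matches 2 of the 5, leaving 3 unmatched; no matching can do better.

3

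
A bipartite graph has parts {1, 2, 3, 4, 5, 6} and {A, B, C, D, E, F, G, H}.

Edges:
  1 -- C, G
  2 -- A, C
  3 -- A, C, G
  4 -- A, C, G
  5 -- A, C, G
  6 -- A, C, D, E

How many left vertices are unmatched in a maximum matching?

A valid assignment of size 4: 1→G, 2→A, 3→C, 6→E.
The set {1, 2, 3, 4, 5} has only 3 neighbours ({A, C, G}), so by Hall's theorem at most 4 of the 6 left vertices can be matched.
That matches 4 of the 6, leaving 2 unmatched; no matching can do better.

2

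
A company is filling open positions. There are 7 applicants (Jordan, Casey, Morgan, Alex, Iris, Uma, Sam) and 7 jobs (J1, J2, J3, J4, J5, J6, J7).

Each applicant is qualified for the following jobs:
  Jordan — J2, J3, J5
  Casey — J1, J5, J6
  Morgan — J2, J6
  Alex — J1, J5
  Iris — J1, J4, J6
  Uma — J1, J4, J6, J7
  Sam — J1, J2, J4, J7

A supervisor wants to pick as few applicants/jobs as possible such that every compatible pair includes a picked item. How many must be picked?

7

{Jordan, Casey, Morgan, Alex, Iris, Uma, Sam} is a vertex cover of size 7: every edge has an endpoint in this set.
No smaller cover exists because Jordan–J3, Casey–J5, Morgan–J2, Alex–J1, Iris–J4, Uma–J6, Sam–J7 is a matching of size 7, and a cover must include an endpoint of each of these disjoint edges (König's theorem).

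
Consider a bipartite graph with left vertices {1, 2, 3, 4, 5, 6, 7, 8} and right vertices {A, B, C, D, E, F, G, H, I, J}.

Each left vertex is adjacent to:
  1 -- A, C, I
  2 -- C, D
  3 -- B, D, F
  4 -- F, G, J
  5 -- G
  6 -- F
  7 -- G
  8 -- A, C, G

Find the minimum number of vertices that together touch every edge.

{1, 2, 3, 4, 6, 8, G} is a vertex cover of size 7: every edge has an endpoint in this set.
No smaller cover exists because 1–I, 2–D, 3–B, 4–J, 5–G, 6–F, 8–C is a matching of size 7, and a cover must include an endpoint of each of these disjoint edges (König's theorem).

7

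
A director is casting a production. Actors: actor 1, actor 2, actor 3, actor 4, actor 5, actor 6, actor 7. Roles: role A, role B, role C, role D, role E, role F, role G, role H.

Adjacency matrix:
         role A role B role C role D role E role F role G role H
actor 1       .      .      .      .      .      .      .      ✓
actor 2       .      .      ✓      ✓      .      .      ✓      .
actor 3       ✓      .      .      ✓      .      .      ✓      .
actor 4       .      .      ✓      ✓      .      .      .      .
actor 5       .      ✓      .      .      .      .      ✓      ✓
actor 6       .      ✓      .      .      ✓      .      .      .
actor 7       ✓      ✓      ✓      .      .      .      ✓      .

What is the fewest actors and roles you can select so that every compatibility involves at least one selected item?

7

{actor 1, actor 2, actor 3, actor 4, actor 5, actor 6, actor 7} is a vertex cover of size 7: every edge has an endpoint in this set.
No smaller cover exists because actor 1–role H, actor 2–role D, actor 3–role A, actor 4–role C, actor 5–role G, actor 6–role E, actor 7–role B is a matching of size 7, and a cover must include an endpoint of each of these disjoint edges (König's theorem).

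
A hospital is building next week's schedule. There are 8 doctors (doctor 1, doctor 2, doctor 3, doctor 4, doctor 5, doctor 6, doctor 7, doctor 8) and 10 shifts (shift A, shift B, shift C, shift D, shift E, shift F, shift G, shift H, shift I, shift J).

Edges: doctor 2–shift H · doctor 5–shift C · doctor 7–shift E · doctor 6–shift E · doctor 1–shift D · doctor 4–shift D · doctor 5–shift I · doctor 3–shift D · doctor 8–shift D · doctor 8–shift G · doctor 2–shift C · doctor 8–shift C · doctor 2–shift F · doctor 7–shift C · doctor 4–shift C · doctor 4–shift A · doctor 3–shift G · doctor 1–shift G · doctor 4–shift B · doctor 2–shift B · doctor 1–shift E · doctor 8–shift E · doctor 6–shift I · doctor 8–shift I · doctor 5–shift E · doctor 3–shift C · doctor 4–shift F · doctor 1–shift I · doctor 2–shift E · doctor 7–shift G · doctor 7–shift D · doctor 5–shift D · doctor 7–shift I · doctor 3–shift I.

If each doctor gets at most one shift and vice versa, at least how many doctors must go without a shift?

For example, pair doctor 1-shift D, doctor 2-shift F, doctor 3-shift I, doctor 4-shift A, doctor 5-shift C, doctor 6-shift E, doctor 7-shift G.
The set {doctor 1, doctor 3, doctor 5, doctor 6, doctor 7, doctor 8} has only 5 neighbours ({shift C, shift D, shift E, shift G, shift I}), so by Hall's theorem at most 7 of the 8 doctors can be matched.
That matches 7 of the 8, leaving 1 unmatched; no matching can do better.

1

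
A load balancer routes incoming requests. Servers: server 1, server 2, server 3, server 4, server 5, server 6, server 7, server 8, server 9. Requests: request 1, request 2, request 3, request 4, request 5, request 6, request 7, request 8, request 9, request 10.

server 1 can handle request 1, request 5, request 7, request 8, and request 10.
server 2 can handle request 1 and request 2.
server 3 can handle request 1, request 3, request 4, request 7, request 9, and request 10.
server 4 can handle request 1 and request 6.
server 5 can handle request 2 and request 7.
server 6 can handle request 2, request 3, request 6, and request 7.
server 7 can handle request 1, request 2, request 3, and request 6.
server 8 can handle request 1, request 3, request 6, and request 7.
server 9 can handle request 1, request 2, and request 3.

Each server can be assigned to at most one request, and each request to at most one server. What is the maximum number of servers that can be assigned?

7

One maximum matching: server 1–request 10, server 2–request 2, server 3–request 9, server 4–request 1, server 5–request 7, server 6–request 3, server 7–request 6.
The set {server 2, server 4, server 5, server 6, server 7, server 8, server 9} has only 5 neighbours ({request 1, request 2, request 3, request 6, request 7}), so by Hall's theorem at most 7 of the 9 servers can be matched.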